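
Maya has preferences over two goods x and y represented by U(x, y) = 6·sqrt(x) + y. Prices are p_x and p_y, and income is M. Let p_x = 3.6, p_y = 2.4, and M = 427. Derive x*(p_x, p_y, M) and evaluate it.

x* = 4

Thus x* = (3·p_y/p_x)² — independent of M — with the rest of income spent on y.
Plugging in: x* = (3·2.4/3.6)² = 4.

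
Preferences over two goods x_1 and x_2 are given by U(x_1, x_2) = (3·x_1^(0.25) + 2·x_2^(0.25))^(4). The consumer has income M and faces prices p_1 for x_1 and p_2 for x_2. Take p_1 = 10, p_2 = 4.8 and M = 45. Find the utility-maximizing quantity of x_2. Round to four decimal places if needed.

x_2* = 3.9989

MU_x_1 ∝ 3·x_1^(-0.75), MU_x_2 ∝ 2·x_2^(-0.75), so MRS = (3/2)·(x_2/x_1)^(0.75) = p_1/p_2.
Hence x_2/x_1 = ((2/3)·p_1/p_2)^(1/(0.75)), i.e. raised to the 4/3 power.
Substitute x_2 = (x_2/x_1)·x_1 into the budget: x_1* = M/(p_1 + p_2·(x_2/x_1)).
Numerically x_2/x_1 = 1.549613, so x_1* = 45/(10 + 4.8·1.549613) = 2.5805 and x_2* = 1.549613·2.5805 = 3.9989.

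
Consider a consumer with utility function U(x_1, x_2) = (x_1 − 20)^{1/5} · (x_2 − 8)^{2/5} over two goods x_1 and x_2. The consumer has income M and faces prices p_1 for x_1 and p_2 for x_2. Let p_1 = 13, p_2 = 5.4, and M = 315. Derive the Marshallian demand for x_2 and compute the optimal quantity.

Substituting into the budget: x_1* = 20 + 1/3·(M − 20·p_1 − 8·p_2)/p_1, and x_2* = 8 + 2/3·(…)/p_2.
Discretionary income = 315 − 20·13 − 8·5.4 = 11.8; x_2* = 8 + 2/3·11.8/5.4 = 9.4568.

x_2* = 9.4568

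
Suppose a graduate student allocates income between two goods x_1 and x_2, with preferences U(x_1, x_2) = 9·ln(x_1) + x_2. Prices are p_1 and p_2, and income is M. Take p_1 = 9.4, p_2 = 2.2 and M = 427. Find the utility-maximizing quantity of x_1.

Set MRS = p_1/p_2: (9/x_1)/1 = p_1/p_2.
So x_1*(p_1,p_2) = 9·p_2/p_1, independent of income; and x_2* = (M − 9·p_2)/p_2.
At the given prices: x_1* = 9·2.2/9.4 = 2.1064.

x_1* = 2.1064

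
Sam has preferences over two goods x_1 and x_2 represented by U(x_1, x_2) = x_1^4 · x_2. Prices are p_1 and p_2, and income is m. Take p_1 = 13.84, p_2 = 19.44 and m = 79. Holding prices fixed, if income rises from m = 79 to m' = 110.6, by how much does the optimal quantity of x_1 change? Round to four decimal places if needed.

Δx_1* = 1.8266

Demand: x_1*(p_1,p_2,m) = 0.8·m/p_1 and x_2* = 0.2·m/p_2.
At p_1=13.84, p_2=19.44, m=79: x_1* = 0.8·79/13.84 = 4.5665.
At m' = 110.6: x_1* = 6.3931. Change: 6.3931 − 4.5665 = 1.8266.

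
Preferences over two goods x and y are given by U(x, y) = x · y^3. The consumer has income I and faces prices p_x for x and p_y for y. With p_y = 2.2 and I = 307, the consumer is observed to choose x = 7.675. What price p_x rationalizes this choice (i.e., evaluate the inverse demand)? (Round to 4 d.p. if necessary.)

p_x = 10

MU_x/MU_y = (y)/(3·x); tangency sets this equal to p_x/p_y.
So p_y·y = 3·p_x·x; combined with the budget, a share 0.25 of income goes to x.
Demand: x*(p_x,p_y,I) = 0.25·I/p_x and y* = 0.75·I/p_y.
Set x* = 7.675 in the demand function and solve for p_x: p_x = 10.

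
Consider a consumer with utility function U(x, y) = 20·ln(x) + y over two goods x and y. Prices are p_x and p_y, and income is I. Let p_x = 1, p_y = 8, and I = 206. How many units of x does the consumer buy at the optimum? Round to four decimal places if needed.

x* = 160

Set MRS = p_x/p_y: (20/x)/1 = p_x/p_y.
So x*(p_x,p_y) = 20·p_y/p_x, independent of income; and y* = (I − 20·p_y)/p_y.
At the given prices: x* = 20·8/1 = 160.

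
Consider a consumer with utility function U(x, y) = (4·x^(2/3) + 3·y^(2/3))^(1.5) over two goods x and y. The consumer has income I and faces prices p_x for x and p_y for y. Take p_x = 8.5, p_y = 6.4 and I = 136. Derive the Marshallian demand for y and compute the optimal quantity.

y* = 9.0664

From the CES first-order condition, (4/3)·(y/x)^(1/3) = p_x/p_y.
Hence y/x = ((3/4)·p_x/p_y)^(1/(1/3)), i.e. raised to the 3 power.
Substitute y = (y/x)·x into the budget: x* = I/(p_x + p_y·(y/x)).
Numerically y/x = 0.988327, so x* = 136/(8.5 + 6.4·0.988327) = 9.1735 and y* = 0.988327·9.1735 = 9.0664.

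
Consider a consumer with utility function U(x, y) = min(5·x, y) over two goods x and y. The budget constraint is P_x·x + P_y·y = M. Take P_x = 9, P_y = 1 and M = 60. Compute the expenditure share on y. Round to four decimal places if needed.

Demand: x*(P_x,P_y,M) = M/(P_x + 5·P_y), y* = 5·M/(P_x + 5·P_y).
Here 9 + 5·1 = 14, giving x* = 4.2857 and y* = 21.4286.
Expenditure on y: 1·21.4286 = 21.4286; share = 0.3571.

share on y = 0.3571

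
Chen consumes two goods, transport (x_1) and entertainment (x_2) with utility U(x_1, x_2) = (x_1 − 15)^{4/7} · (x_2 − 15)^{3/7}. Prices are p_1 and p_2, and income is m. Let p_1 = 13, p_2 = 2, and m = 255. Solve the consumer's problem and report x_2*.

This is Cobb-Douglas in (x_1−15, x_2−15): tangency gives 4/7·p_2·(x_2−15) = 3/7·p_1·(x_1−15).
Substituting into the budget: x_1* = 15 + 4/7·(m − 15·p_1 − 15·p_2)/p_1, and x_2* = 15 + 3/7·(…)/p_2.
Discretionary income = 255 − 15·13 − 15·2 = 30; x_2* = 15 + 3/7·30/2 = 21.4286.

x_2* = 21.4286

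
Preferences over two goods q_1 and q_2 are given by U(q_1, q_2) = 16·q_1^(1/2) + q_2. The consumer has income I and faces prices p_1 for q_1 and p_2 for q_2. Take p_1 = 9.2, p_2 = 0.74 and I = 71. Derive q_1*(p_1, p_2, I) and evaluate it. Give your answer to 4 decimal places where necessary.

q_1* = 0.4141

Solve: √q_1 = 8·p_2/p_1, so q_1*(p_1,p_2) = (8·p_2/p_1)², and q_2* = (I − p_1·q_1*)/p_2.
Plugging in: q_1* = (8·0.74/9.2)² = 0.4141.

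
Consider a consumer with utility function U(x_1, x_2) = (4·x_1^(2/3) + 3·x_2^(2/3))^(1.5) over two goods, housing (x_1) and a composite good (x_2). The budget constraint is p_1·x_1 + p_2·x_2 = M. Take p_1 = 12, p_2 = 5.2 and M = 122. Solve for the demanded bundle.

x_1* = 3.1314, x_2* = 16.2352

MU_x_1 ∝ 4·x_1^(-1/3), MU_x_2 ∝ 3·x_2^(-1/3), so MRS = (4/3)·(x_2/x_1)^(1/3) = p_1/p_2.
Hence x_2/x_1 = ((3/4)·p_1/p_2)^(1/(1/3)), i.e. raised to the 3 power.
Substitute x_2 = (x_2/x_1)·x_1 into the budget: x_1* = M/(p_1 + p_2·(x_2/x_1)).
Numerically x_2/x_1 = 5.184627, so x_1* = 122/(12 + 5.2·5.184627) = 3.1314 and x_2* = 5.184627·3.1314 = 16.2352.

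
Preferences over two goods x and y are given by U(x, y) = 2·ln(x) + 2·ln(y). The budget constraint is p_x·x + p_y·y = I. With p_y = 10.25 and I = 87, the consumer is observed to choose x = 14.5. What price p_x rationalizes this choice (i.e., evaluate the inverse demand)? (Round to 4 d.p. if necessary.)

MU_x/MU_y = (2·y)/(2·x); tangency sets this equal to p_x/p_y.
Rearranging, p_y·y = p_x·x. Substituting into the budget gives p_x·x·(1 + 1) = I.
Demand: x*(p_x,p_y,I) = 0.5·I/p_x and y* = 0.5·I/p_y.
Set x* = 14.5 in the demand function and solve for p_x: p_x = 3.

p_x = 3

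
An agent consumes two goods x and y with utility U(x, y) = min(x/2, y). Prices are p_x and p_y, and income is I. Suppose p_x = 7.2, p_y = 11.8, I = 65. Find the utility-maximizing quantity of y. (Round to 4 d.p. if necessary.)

y* = 2.4809

Demand: x*(p_x,p_y,I) = 2·I/(2·p_x + p_y), y* = I/(2·p_x + p_y).
Here 2·7.2 + 11.8 = 26.2, giving y* = 2.4809.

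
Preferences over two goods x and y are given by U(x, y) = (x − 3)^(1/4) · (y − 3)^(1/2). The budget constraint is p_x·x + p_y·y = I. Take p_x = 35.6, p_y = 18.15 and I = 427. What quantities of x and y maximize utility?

Discretionary income = 427 − 3·35.6 − 3·18.15 = 265.75; x* = 3 + 1/3·265.75/35.6 = 5.4883; y* = 3 + 2/3·265.75/18.15 = 12.7612.

x* = 5.4883, y* = 12.7612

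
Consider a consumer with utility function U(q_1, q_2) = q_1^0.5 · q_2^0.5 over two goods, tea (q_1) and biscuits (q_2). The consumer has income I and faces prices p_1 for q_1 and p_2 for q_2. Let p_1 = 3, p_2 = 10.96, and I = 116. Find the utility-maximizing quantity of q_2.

q_2* = 5.292

MU_q_1/MU_q_2 = (0.5·q_2)/(0.5·q_1); tangency sets this equal to p_1/p_2.
Rearranging, p_2·q_2 = p_1·q_1. Substituting into the budget gives p_1·q_1·(1 + 1) = I.
Demand: q_1*(p_1,p_2,I) = 0.5·I/p_1 and q_2* = 0.5·I/p_2.
At p_1=3, p_2=10.96, I=116: q_2* = 0.5·116/10.96 = 5.292.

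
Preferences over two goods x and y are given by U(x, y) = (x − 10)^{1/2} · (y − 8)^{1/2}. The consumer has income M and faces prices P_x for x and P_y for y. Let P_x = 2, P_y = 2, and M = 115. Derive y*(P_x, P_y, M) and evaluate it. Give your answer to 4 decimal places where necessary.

y* = 27.75

Substituting into the budget: x* = 10 + 0.5·(M − 10·P_x − 8·P_y)/P_x, and y* = 8 + 0.5·(…)/P_y.
Discretionary income = 115 − 10·2 − 8·2 = 79; y* = 8 + 0.5·79/2 = 27.75.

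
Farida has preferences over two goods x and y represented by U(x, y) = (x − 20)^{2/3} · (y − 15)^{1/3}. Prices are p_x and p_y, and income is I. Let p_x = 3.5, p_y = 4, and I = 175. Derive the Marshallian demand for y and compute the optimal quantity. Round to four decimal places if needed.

y* = 18.75

Discretionary income = 175 − 20·3.5 − 15·4 = 45; y* = 15 + 1/3·45/4 = 18.75.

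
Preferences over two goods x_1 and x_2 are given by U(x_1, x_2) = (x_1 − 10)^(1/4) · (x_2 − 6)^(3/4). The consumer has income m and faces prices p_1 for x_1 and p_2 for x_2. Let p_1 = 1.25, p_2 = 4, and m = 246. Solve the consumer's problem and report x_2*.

MRS = (1/3)·(x_2−6)/(x_1−10). Tangency with p_1/p_2 gives x_2−6 = 3·(p_1/p_2)·(x_1−10).
Substituting into the budget: x_1* = 10 + 0.25·(m − 10·p_1 − 6·p_2)/p_1, and x_2* = 6 + 0.75·(…)/p_2.
Discretionary income = 246 − 10·1.25 − 6·4 = 209.5; x_2* = 6 + 0.75·209.5/4 = 45.2812.

x_2* = 45.2812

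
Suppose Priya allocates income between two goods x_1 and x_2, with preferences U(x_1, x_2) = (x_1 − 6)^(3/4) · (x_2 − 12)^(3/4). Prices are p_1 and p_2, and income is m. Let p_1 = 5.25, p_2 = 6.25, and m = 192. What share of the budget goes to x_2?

share on x_2 = 0.6133

MRS = (x_2−12)/(x_1−6). Tangency with p_1/p_2 gives x_2−12 = (p_1/p_2)·(x_1−6).
After buying the subsistence bundle (6, 12), a share 0.5 of the remaining income goes to x_1: x_1* = 6 + 0.5·(m − 6p_1 − 12p_2)/p_1.
Discretionary income = 192 − 6·5.25 − 12·6.25 = 85.5; x_1* = 6 + 0.5·85.5/5.25 = 14.1429; x_2* = 12 + 0.5·85.5/6.25 = 18.84.
Expenditure on x_2: 6.25·18.84 = 117.75; share = 0.6133.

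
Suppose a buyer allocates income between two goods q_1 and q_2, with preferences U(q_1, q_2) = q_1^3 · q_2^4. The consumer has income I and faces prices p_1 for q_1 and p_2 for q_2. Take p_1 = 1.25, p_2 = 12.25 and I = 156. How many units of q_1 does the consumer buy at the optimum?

MU_q_1/MU_q_2 = (3·q_2)/(4·q_1); tangency sets this equal to p_1/p_2.
Rearranging, p_2·q_2 = (4/3)·p_1·q_1. Substituting into the budget gives p_1·q_1·(1 + (4/3)) = I.
Demand: q_1*(p_1,p_2,I) = 3/7·I/p_1 and q_2* = 4/7·I/p_2.
At p_1=1.25, p_2=12.25, I=156: q_1* = 3/7·156/1.25 = 53.4857.

q_1* = 53.4857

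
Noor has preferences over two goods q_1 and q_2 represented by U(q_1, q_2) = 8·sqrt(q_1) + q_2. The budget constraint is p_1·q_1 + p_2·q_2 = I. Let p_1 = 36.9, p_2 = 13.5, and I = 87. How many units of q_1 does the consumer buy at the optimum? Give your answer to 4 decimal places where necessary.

q_1* = 2.1416

Plugging in: q_1* = (4·13.5/36.9)² = 2.1416.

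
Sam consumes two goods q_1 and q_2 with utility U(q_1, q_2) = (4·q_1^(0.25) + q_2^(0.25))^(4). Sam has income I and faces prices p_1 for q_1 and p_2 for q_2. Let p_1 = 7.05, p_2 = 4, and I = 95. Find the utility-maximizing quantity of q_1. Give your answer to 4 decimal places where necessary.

From the CES first-order condition, 4·(q_2/q_1)^(0.75) = p_1/p_2.
Hence q_2/q_1 = ((1/4)·p_1/p_2)^(1/(0.75)), i.e. raised to the 4/3 power.
With the ratio pinned down, the budget gives q_1* = I/(p_1 + p_2·(q_2/q_1)) and q_2* = (q_2/q_1)·q_1*.
Numerically q_2/q_1 = 0.335294, so q_1* = 95/(7.05 + 4·0.335294) = 11.3214.

q_1* = 11.3214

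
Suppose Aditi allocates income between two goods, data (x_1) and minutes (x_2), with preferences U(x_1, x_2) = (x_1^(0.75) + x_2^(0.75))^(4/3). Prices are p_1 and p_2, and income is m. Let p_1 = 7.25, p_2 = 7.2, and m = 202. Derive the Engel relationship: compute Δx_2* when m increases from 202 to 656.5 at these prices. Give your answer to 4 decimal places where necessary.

Δx_2* = 31.8901

MU_x_1 ∝ x_1^(-0.25), MU_x_2 ∝ x_2^(-0.25), so MRS = (x_2/x_1)^(0.25) = p_1/p_2.
Hence x_2/x_1 = (p_1/p_2)^(1/(0.25)), i.e. raised to the 4 power.
With the ratio pinned down, the budget gives x_1* = m/(p_1 + p_2·(x_2/x_1)) and x_2* = (x_2/x_1)·x_1*.
Numerically x_2/x_1 = 1.028068, so x_1* = 202/(7.25 + 7.2·1.028068) = 13.7864 and x_2* = 1.028068·13.7864 = 14.1734.
At m' = 656.5: x_2* = 46.0635. Change: 46.0635 − 14.1734 = 31.8901.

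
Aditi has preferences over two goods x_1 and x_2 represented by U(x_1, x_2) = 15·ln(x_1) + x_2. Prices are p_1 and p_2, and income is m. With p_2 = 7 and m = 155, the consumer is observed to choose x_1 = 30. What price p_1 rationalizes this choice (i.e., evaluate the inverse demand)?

p_1 = 3.5

Set MRS = p_1/p_2: (15/x_1)/1 = p_1/p_2.
So x_1*(p_1,p_2) = 15·p_2/p_1, independent of income; and x_2* = (m − 15·p_2)/p_2.
Set x_1* = 30 in the demand function and solve for p_1: p_1 = 3.5.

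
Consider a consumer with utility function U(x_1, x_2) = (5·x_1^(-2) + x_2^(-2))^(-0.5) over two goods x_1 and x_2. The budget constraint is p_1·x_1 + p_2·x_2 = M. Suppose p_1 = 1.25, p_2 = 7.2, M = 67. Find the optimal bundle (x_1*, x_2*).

From the CES first-order condition, 5·(x_2/x_1)^(3) = p_1/p_2.
Hence x_2/x_1 = ((1/5)·p_1/p_2)^(1/(3)), i.e. raised to the 1/3 power.
With the ratio pinned down, the budget gives x_1* = M/(p_1 + p_2·(x_2/x_1)) and x_2* = (x_2/x_1)·x_1*.
Numerically x_2/x_1 = 0.326239, so x_1* = 67/(1.25 + 7.2·0.326239) = 18.6167 and x_2* = 0.326239·18.6167 = 6.0735.

x_1* = 18.6167, x_2* = 6.0735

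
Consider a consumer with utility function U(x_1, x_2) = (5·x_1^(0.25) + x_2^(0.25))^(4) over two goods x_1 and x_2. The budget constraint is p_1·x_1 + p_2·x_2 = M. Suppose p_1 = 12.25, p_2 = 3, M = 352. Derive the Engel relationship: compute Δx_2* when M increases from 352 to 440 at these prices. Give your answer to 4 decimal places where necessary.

From the CES first-order condition, 5·(x_2/x_1)^(0.75) = p_1/p_2.
Hence x_2/x_1 = ((1/5)·p_1/p_2)^(1/(0.75)), i.e. raised to the 4/3 power.
Substitute x_2 = (x_2/x_1)·x_1 into the budget: x_1* = M/(p_1 + p_2·(x_2/x_1)).
Numerically x_2/x_1 = 0.763355, so x_1* = 352/(12.25 + 3·0.763355) = 24.209 and x_2* = 0.763355·24.209 = 18.48.
At M' = 440: x_2* = 23.1. Change: 23.1 − 18.48 = 4.62.

Δx_2* = 4.62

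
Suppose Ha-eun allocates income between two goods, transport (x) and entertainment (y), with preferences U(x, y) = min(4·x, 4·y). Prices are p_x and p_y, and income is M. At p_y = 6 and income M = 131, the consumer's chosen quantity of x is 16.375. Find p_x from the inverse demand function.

With perfect complements, no substitution: consume in ratio x:y = 4:4.
Budget: p_x·x + p_y·x = M, so (4·p_x + 4·p_y)·x = 4·M.
Demand: x*(p_x,p_y,M) = 4·M/(4·p_x + 4·p_y), y* = 4·M/(4·p_x + 4·p_y).
Set x* = 16.375 in the demand function and solve for p_x: p_x = 2.

p_x = 2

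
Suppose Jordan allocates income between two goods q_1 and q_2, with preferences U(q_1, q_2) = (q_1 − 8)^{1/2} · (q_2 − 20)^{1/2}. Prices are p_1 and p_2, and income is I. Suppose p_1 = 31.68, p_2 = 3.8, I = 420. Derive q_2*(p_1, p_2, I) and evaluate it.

q_2* = 31.9158

MRS = (q_2−20)/(q_1−8). Tangency with p_1/p_2 gives q_2−20 = (p_1/p_2)·(q_1−8).
After buying the subsistence bundle (8, 20), a share 0.5 of the remaining income goes to q_1: q_1* = 8 + 0.5·(I − 8p_1 − 20p_2)/p_1.
Discretionary income = 420 − 8·31.68 − 20·3.8 = 90.56; q_2* = 20 + 0.5·90.56/3.8 = 31.9158.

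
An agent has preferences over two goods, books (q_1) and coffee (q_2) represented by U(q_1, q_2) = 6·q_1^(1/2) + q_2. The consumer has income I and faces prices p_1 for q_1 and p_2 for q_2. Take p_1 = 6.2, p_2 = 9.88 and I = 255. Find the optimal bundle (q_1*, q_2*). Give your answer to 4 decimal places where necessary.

q_1* = 22.8546, q_2* = 11.4678

Utility is quasi-linear in q_2; the FOC for q_1 is 3/√q_1 = p_1/p_2.
Solve: √q_1 = 3·p_2/p_1, so q_1*(p_1,p_2) = (3·p_2/p_1)², and q_2* = (I − p_1·q_1*)/p_2.
Plugging in: q_1* = (3·9.88/6.2)² = 22.8546, q_2* = 11.4678.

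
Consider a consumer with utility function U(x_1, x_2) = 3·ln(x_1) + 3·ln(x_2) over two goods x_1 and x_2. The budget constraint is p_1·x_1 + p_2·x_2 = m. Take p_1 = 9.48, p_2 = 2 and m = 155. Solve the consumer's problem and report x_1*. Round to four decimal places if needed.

x_1* = 8.1751

Tangency: MRS = x_2/x_1 = p_1/p_2.
Rearranging, p_2·x_2 = p_1·x_1. Substituting into the budget gives p_1·x_1·(1 + 1) = m.
Demand: x_1*(p_1,p_2,m) = 0.5·m/p_1 and x_2* = 0.5·m/p_2.
At p_1=9.48, p_2=2, m=155: x_1* = 0.5·155/9.48 = 8.1751.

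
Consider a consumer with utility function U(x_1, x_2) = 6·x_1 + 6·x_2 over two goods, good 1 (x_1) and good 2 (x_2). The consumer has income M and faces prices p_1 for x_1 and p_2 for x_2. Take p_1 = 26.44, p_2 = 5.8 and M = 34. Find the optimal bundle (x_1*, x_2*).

Perfect substitutes: compare marginal utility per dollar. 6/p_1 vs 6/p_2 → 0.2269 vs 1.0345.
x_2 gives more utility per dollar, so spend all income on x_2: x_2* = M/p_2, x_1* = 0.
Numerically: x_1* = 0, x_2* = 5.8621.

x_1* = 0, x_2* = 5.8621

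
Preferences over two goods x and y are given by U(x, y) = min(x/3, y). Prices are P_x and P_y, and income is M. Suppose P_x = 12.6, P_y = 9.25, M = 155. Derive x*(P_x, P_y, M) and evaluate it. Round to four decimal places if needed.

x* = 9.8831

Leontief preferences: the optimum is at the kink where x/3 = y/1, i.e. y = (1/3)·x.
Budget: P_x·x + P_y·(1/3)·x = M, so (3·P_x + P_y)·x = 3·M.
Demand: x*(P_x,P_y,M) = 3·M/(3·P_x + P_y), y* = M/(3·P_x + P_y).
Here 3·12.6 + 9.25 = 47.05, giving x* = 9.8831.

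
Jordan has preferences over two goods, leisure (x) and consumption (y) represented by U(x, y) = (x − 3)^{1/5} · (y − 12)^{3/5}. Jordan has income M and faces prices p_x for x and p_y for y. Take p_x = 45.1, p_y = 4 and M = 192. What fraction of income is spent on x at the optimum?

share on x = 0.716

Substituting into the budget: x* = 3 + 0.25·(M − 3·p_x − 12·p_y)/p_x, and y* = 12 + 0.75·(…)/p_y.
Discretionary income = 192 − 3·45.1 − 12·4 = 8.7; x* = 3 + 0.25·8.7/45.1 = 3.0482; y* = 12 + 0.75·8.7/4 = 13.6312.
Expenditure on x: 45.1·3.0482 = 137.475; share = 0.716.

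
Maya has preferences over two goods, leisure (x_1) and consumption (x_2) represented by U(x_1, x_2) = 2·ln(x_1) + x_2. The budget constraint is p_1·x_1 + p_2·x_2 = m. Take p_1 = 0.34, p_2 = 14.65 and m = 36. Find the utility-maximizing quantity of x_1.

MU_x_1 = 2/x_1, MU_x_2 = 1. Tangency: 2/x_1 = p_1/p_2.
So x_1*(p_1,p_2) = 2·p_2/p_1, independent of income; and x_2* = (m − 2·p_2)/p_2.
At the given prices: x_1* = 2·14.65/0.34 = 86.1765.

x_1* = 86.1765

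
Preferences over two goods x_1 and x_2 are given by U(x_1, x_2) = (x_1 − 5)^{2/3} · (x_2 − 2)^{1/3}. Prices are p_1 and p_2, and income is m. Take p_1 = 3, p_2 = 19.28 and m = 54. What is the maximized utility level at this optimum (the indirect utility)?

MRS = 2·(x_2−2)/(x_1−5). Tangency with p_1/p_2 gives x_2−2 = (1/2)·(p_1/p_2)·(x_1−5).
After buying the subsistence bundle (5, 2), a share 2/3 of the remaining income goes to x_1: x_1* = 5 + 2/3·(m − 5p_1 − 2p_2)/p_1.
Discretionary income = 54 − 5·3 − 2·19.28 = 0.44; x_1* = 5 + 2/3·0.44/3 = 5.0978; x_2* = 2 + 1/3·0.44/19.28 = 2.0076.
Utility at the optimum: U(5.0978, 2.0076) = 0.0417.

V = 0.0417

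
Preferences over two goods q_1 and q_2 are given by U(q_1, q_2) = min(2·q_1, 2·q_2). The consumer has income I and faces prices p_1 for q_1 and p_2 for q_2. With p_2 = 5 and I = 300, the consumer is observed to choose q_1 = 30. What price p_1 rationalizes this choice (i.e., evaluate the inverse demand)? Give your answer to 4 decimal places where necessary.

With perfect complements, no substitution: consume in ratio q_1:q_2 = 2:2.
Budget: p_1·q_1 + p_2·q_1 = I, so (2·p_1 + 2·p_2)·q_1 = 2·I.
Demand: q_1*(p_1,p_2,I) = 2·I/(2·p_1 + 2·p_2), q_2* = 2·I/(2·p_1 + 2·p_2).
Set q_1* = 30 in the demand function and solve for p_1: p_1 = 5.

p_1 = 5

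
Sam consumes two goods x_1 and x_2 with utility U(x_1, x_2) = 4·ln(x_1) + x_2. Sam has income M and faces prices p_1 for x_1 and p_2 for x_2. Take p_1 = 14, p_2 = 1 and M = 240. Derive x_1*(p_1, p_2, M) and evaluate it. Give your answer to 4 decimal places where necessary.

MU_x_1 = 4/x_1, MU_x_2 = 1. Tangency: 4/x_1 = p_1/p_2.
So x_1*(p_1,p_2) = 4·p_2/p_1, independent of income; and x_2* = (M − 4·p_2)/p_2.
At the given prices: x_1* = 4·1/14 = 0.2857.

x_1* = 0.2857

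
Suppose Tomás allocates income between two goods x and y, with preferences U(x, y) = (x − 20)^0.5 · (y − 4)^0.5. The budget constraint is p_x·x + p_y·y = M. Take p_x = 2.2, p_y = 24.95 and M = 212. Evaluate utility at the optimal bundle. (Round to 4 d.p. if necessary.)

After buying the subsistence bundle (20, 4), a share 0.5 of the remaining income goes to x: x* = 20 + 0.5·(M − 20p_x − 4p_y)/p_x.
Discretionary income = 212 − 20·2.2 − 4·24.95 = 68.2; x* = 20 + 0.5·68.2/2.2 = 35.5; y* = 4 + 0.5·68.2/24.95 = 5.3667.
Utility at the optimum: U(35.5, 5.3667) = 4.6026.

V = 4.6026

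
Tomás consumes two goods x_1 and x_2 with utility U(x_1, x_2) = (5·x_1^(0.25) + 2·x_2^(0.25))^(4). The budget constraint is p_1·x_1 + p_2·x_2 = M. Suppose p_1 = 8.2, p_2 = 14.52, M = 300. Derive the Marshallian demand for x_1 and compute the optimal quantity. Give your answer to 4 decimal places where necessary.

x_1* = 29.4187

From the CES first-order condition, (5/2)·(x_2/x_1)^(0.75) = p_1/p_2.
Hence x_2/x_1 = ((2/5)·p_1/p_2)^(1/(0.75)), i.e. raised to the 4/3 power.
Substitute x_2 = (x_2/x_1)·x_1 into the budget: x_1* = M/(p_1 + p_2·(x_2/x_1)).
Numerically x_2/x_1 = 0.137576, so x_1* = 300/(8.2 + 14.52·0.137576) = 29.4187.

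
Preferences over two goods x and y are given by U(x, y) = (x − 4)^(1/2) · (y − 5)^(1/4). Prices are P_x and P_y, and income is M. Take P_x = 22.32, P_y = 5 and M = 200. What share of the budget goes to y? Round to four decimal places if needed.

share on y = 0.2679

MRS = 2·(y−5)/(x−4). Tangency with P_x/P_y gives y−5 = (1/2)·(P_x/P_y)·(x−4).
After buying the subsistence bundle (4, 5), a share 2/3 of the remaining income goes to x: x* = 4 + 2/3·(M − 4P_x − 5P_y)/P_x.
Discretionary income = 200 − 4·22.32 − 5·5 = 85.72; x* = 4 + 2/3·85.72/22.32 = 6.5603; y* = 5 + 1/3·85.72/5 = 10.7147.
Expenditure on y: 5·10.7147 = 53.5733; share = 0.2679.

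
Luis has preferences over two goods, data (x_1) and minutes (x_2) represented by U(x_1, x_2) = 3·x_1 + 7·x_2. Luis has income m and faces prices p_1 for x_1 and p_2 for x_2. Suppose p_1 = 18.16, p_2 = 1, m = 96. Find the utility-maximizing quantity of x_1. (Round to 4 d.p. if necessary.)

x_1* = 0

Perfect substitutes: compare marginal utility per dollar. 3/p_1 vs 7/p_2 → 0.1652 vs 7.
x_2 gives more utility per dollar, so spend all income on x_2: x_2* = m/p_2, x_1* = 0.
Numerically: x_1* = 0, x_2* = 96.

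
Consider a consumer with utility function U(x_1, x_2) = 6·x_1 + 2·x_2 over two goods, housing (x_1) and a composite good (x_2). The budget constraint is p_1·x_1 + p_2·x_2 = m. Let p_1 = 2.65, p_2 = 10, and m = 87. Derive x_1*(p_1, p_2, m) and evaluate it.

x_1 gives more utility per dollar, so spend all income on x_1: x_1* = m/p_1, x_2* = 0.
Numerically: x_1* = 32.8302, x_2* = 0.

x_1* = 32.8302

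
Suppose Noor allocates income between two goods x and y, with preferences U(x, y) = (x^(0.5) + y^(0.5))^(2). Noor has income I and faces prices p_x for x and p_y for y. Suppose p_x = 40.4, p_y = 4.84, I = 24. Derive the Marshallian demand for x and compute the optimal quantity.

MU_x ∝ x^(-0.5), MU_y ∝ y^(-0.5), so MRS = (y/x)^(0.5) = p_x/p_y.
Solve for the ratio: y/x = [p_x/p_y]^(2).
With the ratio pinned down, the budget gives x* = I/(p_x + p_y·(y/x)) and y* = (y/x)·x*.
Numerically y/x = 69.674203, so x* = 24/(40.4 + 4.84·69.674203) = 0.0636.

x* = 0.0636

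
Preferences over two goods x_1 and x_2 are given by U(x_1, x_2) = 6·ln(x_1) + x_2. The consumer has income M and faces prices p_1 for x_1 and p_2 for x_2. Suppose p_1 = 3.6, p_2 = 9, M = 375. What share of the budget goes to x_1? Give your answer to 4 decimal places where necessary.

Set MRS = p_1/p_2: (6/x_1)/1 = p_1/p_2.
So x_1*(p_1,p_2) = 6·p_2/p_1, independent of income; and x_2* = (M − 6·p_2)/p_2.
At the given prices: x_1* = 6·9/3.6 = 15, and x_2* = 35.6667.
Expenditure on x_1: 3.6·15 = 54; share = 0.144.

share on x_1 = 0.144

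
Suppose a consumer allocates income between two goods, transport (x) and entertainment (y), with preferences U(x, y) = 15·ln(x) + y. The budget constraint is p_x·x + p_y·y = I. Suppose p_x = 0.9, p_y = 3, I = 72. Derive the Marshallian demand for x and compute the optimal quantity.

x* = 50

So x*(p_x,p_y) = 15·p_y/p_x, independent of income; and y* = (I − 15·p_y)/p_y.
At the given prices: x* = 15·3/0.9 = 50.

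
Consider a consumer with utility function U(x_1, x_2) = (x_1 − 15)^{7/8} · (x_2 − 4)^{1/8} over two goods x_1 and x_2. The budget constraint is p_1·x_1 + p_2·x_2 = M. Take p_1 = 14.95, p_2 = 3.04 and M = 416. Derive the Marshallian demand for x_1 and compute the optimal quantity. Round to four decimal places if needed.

Let x_1' = x_1−15, x_2' = x_2−4. MRS = 7·x_2'/x_1' = p_1/p_2.
After buying the subsistence bundle (15, 4), a share 0.875 of the remaining income goes to x_1: x_1* = 15 + 0.875·(M − 15p_1 − 4p_2)/p_1.
Discretionary income = 416 − 15·14.95 − 4·3.04 = 179.59; x_1* = 15 + 0.875·179.59/14.95 = 25.5111.

x_1* = 25.5111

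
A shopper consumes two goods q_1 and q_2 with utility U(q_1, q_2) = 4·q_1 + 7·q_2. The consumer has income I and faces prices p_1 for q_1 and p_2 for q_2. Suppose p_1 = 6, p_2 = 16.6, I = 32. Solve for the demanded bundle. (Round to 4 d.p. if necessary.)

Linear utility — the consumer picks whichever good has higher MU/price: 4/6 = 0.6667 vs 7/16.6 = 0.4217.
q_1 gives more utility per dollar, so spend all income on q_1: q_1* = I/p_1, q_2* = 0.
Numerically: q_1* = 5.3333, q_2* = 0.

q_1* = 5.3333, q_2* = 0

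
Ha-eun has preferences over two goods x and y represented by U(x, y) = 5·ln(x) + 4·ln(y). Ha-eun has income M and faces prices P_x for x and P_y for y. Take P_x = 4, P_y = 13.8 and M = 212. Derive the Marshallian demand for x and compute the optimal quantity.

x* = 29.4444

Demand: x*(P_x,P_y,M) = 5/9·M/P_x and y* = 4/9·M/P_y.
At P_x=4, P_y=13.8, M=212: x* = 5/9·212/4 = 29.4444.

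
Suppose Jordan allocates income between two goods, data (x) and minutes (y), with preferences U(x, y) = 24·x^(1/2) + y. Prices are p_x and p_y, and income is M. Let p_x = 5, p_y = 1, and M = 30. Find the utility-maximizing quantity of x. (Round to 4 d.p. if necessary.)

x* = 5.76

Set MRS = p_x/p_y: 12·x^(−1/2) = p_x/p_y.
Thus x* = (12·p_y/p_x)² — independent of M — with the rest of income spent on y.
Plugging in: x* = (12·1/5)² = 5.76.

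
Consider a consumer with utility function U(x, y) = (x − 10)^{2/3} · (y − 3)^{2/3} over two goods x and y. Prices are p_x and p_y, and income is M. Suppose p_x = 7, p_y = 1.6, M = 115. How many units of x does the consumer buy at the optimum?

MRS = (y−3)/(x−10). Tangency with p_x/p_y gives y−3 = (p_x/p_y)·(x−10).
After buying the subsistence bundle (10, 3), a share 0.5 of the remaining income goes to x: x* = 10 + 0.5·(M − 10p_x − 3p_y)/p_x.
Discretionary income = 115 − 10·7 − 3·1.6 = 40.2; x* = 10 + 0.5·40.2/7 = 12.8714.

x* = 12.8714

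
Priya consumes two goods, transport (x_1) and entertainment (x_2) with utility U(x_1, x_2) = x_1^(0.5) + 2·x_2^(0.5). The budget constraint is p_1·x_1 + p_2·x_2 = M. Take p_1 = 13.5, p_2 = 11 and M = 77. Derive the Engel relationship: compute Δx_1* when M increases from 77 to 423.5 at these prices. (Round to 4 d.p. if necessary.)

Δx_1* = 4.3436

MRS = MU_x_1/MU_x_2 = (1/2)·(x_2/x_1)^(0.5). Set equal to p_1/p_2.
Solve for the ratio: x_2/x_1 = [2·p_1/p_2]^(2).
With the ratio pinned down, the budget gives x_1* = M/(p_1 + p_2·(x_2/x_1)) and x_2* = (x_2/x_1)·x_1*.
Numerically x_2/x_1 = 6.024793, so x_1* = 77/(13.5 + 11·6.024793) = 0.9652.
At M' = 423.5: x_1* = 5.3088. Change: 5.3088 − 0.9652 = 4.3436.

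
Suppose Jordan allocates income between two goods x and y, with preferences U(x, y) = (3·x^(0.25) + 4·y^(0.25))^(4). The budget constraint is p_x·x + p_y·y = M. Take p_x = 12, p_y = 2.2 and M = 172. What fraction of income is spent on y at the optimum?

share on y = 0.7209

MU_x ∝ 3·x^(-0.75), MU_y ∝ 4·y^(-0.75), so MRS = (3/4)·(y/x)^(0.75) = p_x/p_y.
Solve for the ratio: y/x = [(4/3)·p_x/p_y]^(4/3).
With the ratio pinned down, the budget gives x* = M/(p_x + p_y·(y/x)) and y* = (y/x)·x*.
Numerically y/x = 14.090608, so x* = 172/(12 + 2.2·14.090608) = 4.0001 and y* = 14.090608·4.0001 = 56.3633.
Expenditure on y: 2.2·56.3633 = 123.9993; share = 0.7209.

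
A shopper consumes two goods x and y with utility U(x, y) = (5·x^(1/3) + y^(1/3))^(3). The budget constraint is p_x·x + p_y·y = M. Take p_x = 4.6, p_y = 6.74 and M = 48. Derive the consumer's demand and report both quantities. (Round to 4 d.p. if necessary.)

Substitute y = (y/x)·x into the budget: x* = M/(p_x + p_y·(y/x)).
Numerically y/x = 0.05043, so x* = 48/(4.6 + 6.74·0.05043) = 9.7168 and y* = 0.05043·9.7168 = 0.49.

x* = 9.7168, y* = 0.49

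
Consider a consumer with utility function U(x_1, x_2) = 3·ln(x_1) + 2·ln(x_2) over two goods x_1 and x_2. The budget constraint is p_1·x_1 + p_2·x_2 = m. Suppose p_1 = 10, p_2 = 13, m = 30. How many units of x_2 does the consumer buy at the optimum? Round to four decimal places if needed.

x_2* = 0.9231

Demand: x_1*(p_1,p_2,m) = 0.6·m/p_1 and x_2* = 0.4·m/p_2.
At p_1=10, p_2=13, m=30: x_2* = 0.4·30/13 = 0.9231.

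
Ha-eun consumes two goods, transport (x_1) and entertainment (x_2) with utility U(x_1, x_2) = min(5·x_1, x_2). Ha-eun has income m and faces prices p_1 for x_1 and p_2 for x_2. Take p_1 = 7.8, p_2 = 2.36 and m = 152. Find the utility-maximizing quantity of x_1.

With perfect complements, no substitution: consume in ratio x_1:x_2 = 1:5.
Budget: p_1·x_1 + p_2·5·x_1 = m, so (p_1 + 5·p_2)·x_1 = m.
Demand: x_1*(p_1,p_2,m) = m/(p_1 + 5·p_2), x_2* = 5·m/(p_1 + 5·p_2).
Here 7.8 + 5·2.36 = 19.6, giving x_1* = 7.7551.

x_1* = 7.7551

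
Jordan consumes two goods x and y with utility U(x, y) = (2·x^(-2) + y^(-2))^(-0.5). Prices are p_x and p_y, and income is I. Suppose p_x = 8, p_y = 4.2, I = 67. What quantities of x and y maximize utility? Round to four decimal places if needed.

With the ratio pinned down, the budget gives x* = I/(p_x + p_y·(y/x)) and y* = (y/x)·x*.
Numerically y/x = 0.983868, so x* = 67/(8 + 4.2·0.983868) = 5.5225 and y* = 0.983868·5.5225 = 5.4334.

x* = 5.5225, y* = 5.4334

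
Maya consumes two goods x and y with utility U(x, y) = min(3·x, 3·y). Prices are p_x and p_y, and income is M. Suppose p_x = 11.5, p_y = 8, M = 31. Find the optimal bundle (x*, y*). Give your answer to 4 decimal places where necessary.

Leontief preferences: the optimum is at the kink where x/3 = y/3, i.e. y = x.
Budget: p_x·x + p_y·x = M, so (3·p_x + 3·p_y)·x = 3·M.
Demand: x*(p_x,p_y,M) = 3·M/(3·p_x + 3·p_y), y* = 3·M/(3·p_x + 3·p_y).
Here 3·11.5 + 3·8 = 58.5, giving x* = 1.5897 and y* = 1.5897.

x* = 1.5897, y* = 1.5897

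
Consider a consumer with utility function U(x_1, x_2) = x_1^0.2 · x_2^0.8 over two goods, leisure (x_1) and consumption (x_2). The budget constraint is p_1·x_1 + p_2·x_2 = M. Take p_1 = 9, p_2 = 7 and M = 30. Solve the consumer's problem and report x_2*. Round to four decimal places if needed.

x_2* = 3.4286

The MRS is (1/4)·x_2/x_1. Set MRS = p_1/p_2.
Rearranging, p_2·x_2 = 4·p_1·x_1. Substituting into the budget gives p_1·x_1·(1 + 4) = M.
Demand: x_1*(p_1,p_2,M) = 0.2·M/p_1 and x_2* = 0.8·M/p_2.
At p_1=9, p_2=7, M=30: x_2* = 0.8·30/7 = 3.4286.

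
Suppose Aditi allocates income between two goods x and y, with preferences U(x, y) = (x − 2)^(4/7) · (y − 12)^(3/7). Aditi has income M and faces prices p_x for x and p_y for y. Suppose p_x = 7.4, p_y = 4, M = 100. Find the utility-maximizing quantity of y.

MRS = (4/3)·(y−12)/(x−2). Tangency with p_x/p_y gives y−12 = (3/4)·(p_x/p_y)·(x−2).
Substituting into the budget: x* = 2 + 4/7·(M − 2·p_x − 12·p_y)/p_x, and y* = 12 + 3/7·(…)/p_y.
Discretionary income = 100 − 2·7.4 − 12·4 = 37.2; y* = 12 + 3/7·37.2/4 = 15.9857.

y* = 15.9857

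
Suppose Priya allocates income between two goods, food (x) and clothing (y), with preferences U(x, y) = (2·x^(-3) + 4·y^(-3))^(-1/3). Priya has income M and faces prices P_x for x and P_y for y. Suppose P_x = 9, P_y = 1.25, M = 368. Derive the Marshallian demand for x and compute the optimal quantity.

MU_x ∝ 2·x^(-4), MU_y ∝ 4·y^(-4), so MRS = (1/2)·(y/x)^(4) = P_x/P_y.
Hence y/x = (2·P_x/P_y)^(1/(4)), i.e. raised to the 0.25 power.
Substitute y = (y/x)·x into the budget: x* = M/(P_x + P_y·(y/x)).
Numerically y/x = 1.948007, so x* = 368/(9 + 1.25·1.948007) = 32.1819.

x* = 32.1819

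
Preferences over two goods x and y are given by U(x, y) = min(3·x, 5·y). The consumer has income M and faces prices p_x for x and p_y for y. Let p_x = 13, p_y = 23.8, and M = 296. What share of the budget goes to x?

Leontief preferences: the optimum is at the kink where x/5 = y/3, i.e. y = (3/5)·x.
Budget: p_x·x + p_y·(3/5)·x = M, so (5·p_x + 3·p_y)·x = 5·M.
Demand: x*(p_x,p_y,M) = 5·M/(5·p_x + 3·p_y), y* = 3·M/(5·p_x + 3·p_y).
Here 5·13 + 3·23.8 = 136.4, giving x* = 10.8504 and y* = 6.5103.
Expenditure on x: 13·10.8504 = 141.0557; share = 0.4765.

share on x = 0.4765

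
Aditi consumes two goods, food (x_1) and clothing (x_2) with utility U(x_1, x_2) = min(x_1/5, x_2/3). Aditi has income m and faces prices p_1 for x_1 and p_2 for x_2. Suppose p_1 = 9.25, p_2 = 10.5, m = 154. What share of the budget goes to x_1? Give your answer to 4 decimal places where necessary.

share on x_1 = 0.5949

Demand: x_1*(p_1,p_2,m) = 5·m/(5·p_1 + 3·p_2), x_2* = 3·m/(5·p_1 + 3·p_2).
Here 5·9.25 + 3·10.5 = 77.75, giving x_1* = 9.9035 and x_2* = 5.9421.
Expenditure on x_1: 9.25·9.9035 = 91.6077; share = 0.5949.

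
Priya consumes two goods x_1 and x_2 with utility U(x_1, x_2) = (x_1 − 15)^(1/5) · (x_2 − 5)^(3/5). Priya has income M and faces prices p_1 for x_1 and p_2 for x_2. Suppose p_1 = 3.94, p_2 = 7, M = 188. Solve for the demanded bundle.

Let x_1' = x_1−15, x_2' = x_2−5. MRS = (1/3)·x_2'/x_1' = p_1/p_2.
After buying the subsistence bundle (15, 5), a share 0.25 of the remaining income goes to x_1: x_1* = 15 + 0.25·(M − 15p_1 − 5p_2)/p_1.
Discretionary income = 188 − 15·3.94 − 5·7 = 93.9; x_1* = 15 + 0.25·93.9/3.94 = 20.9581; x_2* = 5 + 0.75·93.9/7 = 15.0607.

x_1* = 20.9581, x_2* = 15.0607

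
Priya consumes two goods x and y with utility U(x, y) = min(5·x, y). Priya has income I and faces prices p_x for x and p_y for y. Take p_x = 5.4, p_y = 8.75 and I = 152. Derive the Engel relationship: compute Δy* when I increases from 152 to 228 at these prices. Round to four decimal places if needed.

Δy* = 7.7314

With perfect complements, no substitution: consume in ratio x:y = 1:5.
Budget: p_x·x + p_y·5·x = I, so (p_x + 5·p_y)·x = I.
Demand: x*(p_x,p_y,I) = I/(p_x + 5·p_y), y* = 5·I/(p_x + 5·p_y).
Here 5.4 + 5·8.75 = 49.15, giving y* = 15.4629.
At I' = 228: y* = 23.1943. Change: 23.1943 − 15.4629 = 7.7314.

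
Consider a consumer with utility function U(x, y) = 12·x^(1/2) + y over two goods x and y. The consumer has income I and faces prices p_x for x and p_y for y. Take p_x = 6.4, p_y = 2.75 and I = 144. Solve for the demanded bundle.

MU_x = 6/√x, MU_y = 1. Tangency: 6/√x = p_x/p_y.
Thus x* = (6·p_y/p_x)² — independent of I — with the rest of income spent on y.
Plugging in: x* = (6·2.75/6.4)² = 6.6467, y* = 36.8949.

x* = 6.6467, y* = 36.8949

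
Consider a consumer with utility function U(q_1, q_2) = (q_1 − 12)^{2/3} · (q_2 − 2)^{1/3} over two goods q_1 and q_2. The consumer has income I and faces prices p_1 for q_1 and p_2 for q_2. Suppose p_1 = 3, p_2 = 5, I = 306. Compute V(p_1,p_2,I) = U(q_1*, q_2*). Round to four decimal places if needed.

Discretionary income = 306 − 12·3 − 2·5 = 260; q_1* = 12 + 2/3·260/3 = 69.7778; q_2* = 2 + 1/3·260/5 = 19.3333.
Utility at the optimum: U(69.7778, 19.3333) = 38.6783.

V = 38.6783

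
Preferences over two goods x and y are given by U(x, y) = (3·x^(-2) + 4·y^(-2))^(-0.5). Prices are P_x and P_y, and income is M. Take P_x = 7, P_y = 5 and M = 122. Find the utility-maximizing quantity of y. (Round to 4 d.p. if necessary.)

From the CES first-order condition, (3/4)·(y/x)^(3) = P_x/P_y.
Hence y/x = ((4/3)·P_x/P_y)^(1/(3)), i.e. raised to the 1/3 power.
With the ratio pinned down, the budget gives x* = M/(P_x + P_y·(y/x)) and y* = (y/x)·x*.
Numerically y/x = 1.231277, so x* = 122/(7 + 5·1.231277) = 9.2731 and y* = 1.231277·9.2731 = 11.4177.

y* = 11.4177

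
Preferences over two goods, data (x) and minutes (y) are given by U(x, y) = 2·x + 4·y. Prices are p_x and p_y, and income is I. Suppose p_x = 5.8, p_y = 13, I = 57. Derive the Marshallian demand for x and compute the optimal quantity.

Linear utility — the consumer picks whichever good has higher MU/price: 2/5.8 = 0.3448 vs 4/13 = 0.3077.
x gives more utility per dollar, so spend all income on x: x* = I/p_x, y* = 0.
Numerically: x* = 9.8276, y* = 0.

x* = 9.8276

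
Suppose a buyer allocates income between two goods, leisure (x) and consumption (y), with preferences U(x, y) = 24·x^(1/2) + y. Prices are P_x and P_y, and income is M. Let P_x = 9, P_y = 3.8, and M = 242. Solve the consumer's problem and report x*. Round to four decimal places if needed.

x* = 25.6711

Set MRS = P_x/P_y: 12·x^(−1/2) = P_x/P_y.
Thus x* = (12·P_y/P_x)² — independent of M — with the rest of income spent on y.
Plugging in: x* = (12·3.8/9)² = 25.6711.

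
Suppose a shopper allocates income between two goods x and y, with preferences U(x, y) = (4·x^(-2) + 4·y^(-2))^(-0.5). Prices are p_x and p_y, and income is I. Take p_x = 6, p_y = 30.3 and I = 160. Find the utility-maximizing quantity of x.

x* = 6.7622

With the ratio pinned down, the budget gives x* = I/(p_x + p_y·(y/x)) and y* = (y/x)·x*.
Numerically y/x = 0.582867, so x* = 160/(6 + 30.3·0.582867) = 6.7622.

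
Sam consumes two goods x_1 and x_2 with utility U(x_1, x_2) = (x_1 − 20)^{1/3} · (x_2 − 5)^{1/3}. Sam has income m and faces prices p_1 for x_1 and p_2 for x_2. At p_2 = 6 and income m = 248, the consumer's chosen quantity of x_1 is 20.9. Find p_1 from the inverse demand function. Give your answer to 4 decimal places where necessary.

p_1 = 10

MRS = (x_2−5)/(x_1−20). Tangency with p_1/p_2 gives x_2−5 = (p_1/p_2)·(x_1−20).
After buying the subsistence bundle (20, 5), a share 0.5 of the remaining income goes to x_1: x_1* = 20 + 0.5·(m − 20p_1 − 5p_2)/p_1.
Set x_1* = 20.9 in the demand function and solve for p_1: p_1 = 10.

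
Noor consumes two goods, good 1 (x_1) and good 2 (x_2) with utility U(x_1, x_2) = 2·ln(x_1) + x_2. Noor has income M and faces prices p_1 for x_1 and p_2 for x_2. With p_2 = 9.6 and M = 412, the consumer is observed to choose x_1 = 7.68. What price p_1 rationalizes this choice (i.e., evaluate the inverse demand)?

p_1 = 2.5

MU_x_1 = 2/x_1, MU_x_2 = 1. Tangency: 2/x_1 = p_1/p_2.
So x_1*(p_1,p_2) = 2·p_2/p_1, independent of income; and x_2* = (M − 2·p_2)/p_2.
Set x_1* = 7.68 in the demand function and solve for p_1: p_1 = 2.5.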